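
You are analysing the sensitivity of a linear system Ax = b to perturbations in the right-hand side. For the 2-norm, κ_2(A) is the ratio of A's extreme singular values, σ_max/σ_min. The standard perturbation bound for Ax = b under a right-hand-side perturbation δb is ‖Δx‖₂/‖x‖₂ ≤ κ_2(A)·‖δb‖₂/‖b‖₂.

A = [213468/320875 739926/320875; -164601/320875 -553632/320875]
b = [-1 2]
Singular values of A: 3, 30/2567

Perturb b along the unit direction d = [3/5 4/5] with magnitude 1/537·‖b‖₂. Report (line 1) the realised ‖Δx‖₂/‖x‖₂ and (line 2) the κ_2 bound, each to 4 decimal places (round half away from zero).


largest singular value 3, smallest 30/2567
κ = σ_max/σ_min = 3/(30/2567) = 256.7000
perturbation bound = 256.7000·1/537 = 0.4780
solve Ax = b  →  x = [-82.3307 23.3187]
‖b‖ = 2.2361, ‖x‖ = 85.5693
re-solving with b+δb shifts x by Δx of norm 0.3563
dividing the unrounded norms, ‖Δx‖/‖x‖ = 0.0042
tightness: 0.0042 against a bound of 0.4780 (unrounded ratio ≈ 0.0087)

0.0042
0.4780


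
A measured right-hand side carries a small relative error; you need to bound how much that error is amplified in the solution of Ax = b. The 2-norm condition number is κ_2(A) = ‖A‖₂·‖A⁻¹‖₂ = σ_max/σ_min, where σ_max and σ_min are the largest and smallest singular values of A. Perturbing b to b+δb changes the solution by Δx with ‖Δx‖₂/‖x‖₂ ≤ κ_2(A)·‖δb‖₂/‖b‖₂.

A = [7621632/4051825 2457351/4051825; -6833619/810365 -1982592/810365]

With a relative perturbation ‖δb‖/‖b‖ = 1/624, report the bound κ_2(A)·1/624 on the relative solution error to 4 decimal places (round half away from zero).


AᵀA = [729058887729/9766380625 212632947072/9766380625; 212632947072/9766380625 62049583521/9766380625]; tr = 1265773554/15626209, det = 4100625/15626209
eigenvalues of AᵀA: λ = (tr ± √(tr²−4·det))/2 = 81, 50625/15626209
so κ_2 = √(81 / (50625/15626209)) = 158.1200
perturbation bound = 158.1200·1/624 = 0.2534

0.2534


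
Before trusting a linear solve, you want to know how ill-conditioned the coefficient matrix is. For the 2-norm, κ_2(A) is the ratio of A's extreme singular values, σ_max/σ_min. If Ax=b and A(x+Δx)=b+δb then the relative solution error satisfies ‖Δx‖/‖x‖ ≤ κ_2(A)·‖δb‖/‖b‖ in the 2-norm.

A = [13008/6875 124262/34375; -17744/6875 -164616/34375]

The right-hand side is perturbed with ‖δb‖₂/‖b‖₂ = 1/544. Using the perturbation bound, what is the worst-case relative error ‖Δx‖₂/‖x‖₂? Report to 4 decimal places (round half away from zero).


0.3159

M = AᵀA = [19362304/1890625 181493856/9453125; 181493856/9453125 1701578884/47265625]. tr(M)=2185636484/47265625, det(M)=85525504/1181640625
char-poly roots: 1156/25 and 73984/47265625
κ = σ_max/σ_min = (34/5)/(272/6875) = 171.8750
worst-case relative error ≤ 171.8750 × 1/544 = 0.3159


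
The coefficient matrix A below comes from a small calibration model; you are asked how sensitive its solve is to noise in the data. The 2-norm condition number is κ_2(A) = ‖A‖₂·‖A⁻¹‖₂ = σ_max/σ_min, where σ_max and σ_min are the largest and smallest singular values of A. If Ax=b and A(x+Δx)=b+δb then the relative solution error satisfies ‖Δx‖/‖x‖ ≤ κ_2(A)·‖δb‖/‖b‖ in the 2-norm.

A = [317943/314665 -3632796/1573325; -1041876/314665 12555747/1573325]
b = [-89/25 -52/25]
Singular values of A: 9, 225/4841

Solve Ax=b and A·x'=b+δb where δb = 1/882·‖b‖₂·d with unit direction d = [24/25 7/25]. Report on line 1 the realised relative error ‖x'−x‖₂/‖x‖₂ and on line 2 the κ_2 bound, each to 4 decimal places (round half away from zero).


0.0012
0.2195

from the listed singular values, σ₁ = 9, σ_n = 225/4841
κ = σ_max/σ_min = 9/(225/4841) = 193.6400
perturbation bound = 193.6400·1/882 = 0.2195
solve Ax = b  →  x = [-79.3993 -33.2034]
2-norm of b is 4.1231; of x, 86.0623
with δb = [0.0045 0.0013], A·Δx = δb → ‖Δx‖ = 0.1006
realised ‖Δx‖/‖x‖ = 0.0012
realised/bound (from unrounded values) ≈ 0.0053


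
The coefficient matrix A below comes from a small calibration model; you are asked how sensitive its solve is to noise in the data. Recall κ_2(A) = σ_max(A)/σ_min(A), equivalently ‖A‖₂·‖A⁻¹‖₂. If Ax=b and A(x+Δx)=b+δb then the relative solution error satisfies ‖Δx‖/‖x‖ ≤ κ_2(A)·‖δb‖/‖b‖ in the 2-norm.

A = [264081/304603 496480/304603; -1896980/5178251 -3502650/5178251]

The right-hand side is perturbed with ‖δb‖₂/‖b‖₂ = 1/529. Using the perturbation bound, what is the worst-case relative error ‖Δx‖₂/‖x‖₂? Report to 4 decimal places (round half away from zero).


0.7087

AᵀA = [140550526441/158664398929 263523770280/158664398929; 263523770280/158664398929 494111584900/158664398929]; tr = 2196062669/549011761, det = 62500/549011761
eigenvalues of AᵀA: λ = (tr ± √(tr²−4·det))/2 = 4, 15625/549011761
σ_max=√4=2, σ_min=√(15625/549011761)=(125/23431) → κ = 374.8960
worst-case relative error ≤ 374.8960 × 1/529 = 0.7087


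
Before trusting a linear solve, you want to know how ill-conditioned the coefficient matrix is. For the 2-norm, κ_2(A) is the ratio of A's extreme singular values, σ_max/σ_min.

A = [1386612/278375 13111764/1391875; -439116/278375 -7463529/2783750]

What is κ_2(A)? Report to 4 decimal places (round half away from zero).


81.8750

M = AᵀA = [39821472/1458685 1865374758/36467125; 1865374758/36467125 69964958673/729342500]. tr(M)=5286805569/42902500, det(M)=607228164/268140625
solving λ² − 5286805569/42902500·λ + 607228164/268140625 = 0 gives λ = 12321/100, 197136/10725625
σ_max=√(12321/100)=(111/10), σ_min=√(197136/10725625)=(444/3275) → κ = 81.8750


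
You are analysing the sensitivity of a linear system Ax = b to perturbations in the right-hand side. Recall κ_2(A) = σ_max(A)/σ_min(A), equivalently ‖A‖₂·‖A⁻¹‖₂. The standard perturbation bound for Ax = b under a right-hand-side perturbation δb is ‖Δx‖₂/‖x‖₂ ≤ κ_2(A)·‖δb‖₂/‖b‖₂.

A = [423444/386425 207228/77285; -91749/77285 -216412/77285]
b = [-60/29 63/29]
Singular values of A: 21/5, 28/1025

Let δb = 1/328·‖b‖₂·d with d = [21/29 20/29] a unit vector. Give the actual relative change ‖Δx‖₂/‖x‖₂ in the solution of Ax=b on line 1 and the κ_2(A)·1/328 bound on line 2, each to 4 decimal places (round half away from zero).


0.4688
0.4688

σ_max = 21/5, σ_min = 28/1025
κ_2(A) = (21/5) / (28/1025) = 153.7500
perturbation bound = 153.7500·1/328 = 0.4688
solve Ax = b  →  x = [-0.2747 -0.6593]
‖b‖₂ = 3.0000 and ‖x‖₂ = 0.7143
Δx = A⁻¹·δb where δb = 1/328·3.0000·d; ‖Δx‖ = 0.3348
dividing the unrounded norms, ‖Δx‖/‖x‖ = 0.4688
tightness: 0.4688 against a bound of 0.4688; the bound is attained (ratio 1)


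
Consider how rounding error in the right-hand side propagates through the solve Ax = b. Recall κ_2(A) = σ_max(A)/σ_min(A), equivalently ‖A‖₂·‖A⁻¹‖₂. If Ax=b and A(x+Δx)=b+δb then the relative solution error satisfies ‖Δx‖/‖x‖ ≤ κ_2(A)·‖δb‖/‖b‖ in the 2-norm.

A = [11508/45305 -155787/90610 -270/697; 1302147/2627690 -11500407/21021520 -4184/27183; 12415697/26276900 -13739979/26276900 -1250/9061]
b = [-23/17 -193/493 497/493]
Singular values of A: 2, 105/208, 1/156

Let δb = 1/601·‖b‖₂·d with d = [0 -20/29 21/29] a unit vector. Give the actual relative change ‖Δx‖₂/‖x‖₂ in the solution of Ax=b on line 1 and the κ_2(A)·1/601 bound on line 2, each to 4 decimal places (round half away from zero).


largest singular value 2, smallest 1/156
κ_2(A) = 2 / (1/156) = 312.0000
perturbation bound = 312.0000·1/601 = 0.5191
solve Ax = b  →  x = [11.3534 -31.8512 152.3049]
‖b‖ = 1.7321, ‖x‖ = 156.0134
Δx = A⁻¹·δb where δb = 1/601·1.7321·d; ‖Δx‖ = 0.4496
dividing the unrounded norms, ‖Δx‖/‖x‖ = 0.0029
tightness: 0.0029 against a bound of 0.5191 (unrounded ratio ≈ 0.0056)

0.0029
0.5191


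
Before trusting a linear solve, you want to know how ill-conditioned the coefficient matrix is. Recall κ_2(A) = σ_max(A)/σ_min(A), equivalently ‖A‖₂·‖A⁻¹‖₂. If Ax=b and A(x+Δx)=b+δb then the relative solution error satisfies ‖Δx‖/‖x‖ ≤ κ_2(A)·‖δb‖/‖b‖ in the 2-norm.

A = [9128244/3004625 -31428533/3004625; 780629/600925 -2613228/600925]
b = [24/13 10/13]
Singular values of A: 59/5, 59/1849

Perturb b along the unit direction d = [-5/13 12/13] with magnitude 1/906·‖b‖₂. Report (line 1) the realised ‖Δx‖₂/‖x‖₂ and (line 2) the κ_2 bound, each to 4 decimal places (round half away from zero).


0.4082
0.4082

largest singular value 59/5, smallest 59/1849
κ = σ_max/σ_min = (59/5)/(59/1849) = 369.8000
κ_2(A)·‖δb‖/‖b‖ = 0.4082
solve Ax = b  →  x = [0.0475 -0.1627]
2-norm of b is 2.0000; of x, 0.1695
Δx = A⁻¹·δb where δb = 1/906·2.0000·d; ‖Δx‖ = 0.0692
relative error = 0.4082
realised/bound = 1 exactly: the bound is attained for this b and d


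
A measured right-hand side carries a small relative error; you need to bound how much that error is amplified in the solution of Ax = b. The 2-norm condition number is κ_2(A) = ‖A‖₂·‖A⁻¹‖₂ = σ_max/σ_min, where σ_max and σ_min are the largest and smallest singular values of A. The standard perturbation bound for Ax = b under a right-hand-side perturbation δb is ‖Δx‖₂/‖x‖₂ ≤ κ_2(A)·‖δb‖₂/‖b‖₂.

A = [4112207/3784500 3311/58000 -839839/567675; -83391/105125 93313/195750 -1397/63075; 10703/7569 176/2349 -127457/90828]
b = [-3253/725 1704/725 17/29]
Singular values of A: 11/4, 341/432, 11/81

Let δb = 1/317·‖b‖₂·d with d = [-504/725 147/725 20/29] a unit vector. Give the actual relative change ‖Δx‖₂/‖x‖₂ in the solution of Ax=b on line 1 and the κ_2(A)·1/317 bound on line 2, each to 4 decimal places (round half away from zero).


σ_max = 11/4, σ_min = 11/81
condition number: (11/4) ÷ (11/81) = 20.2500
bound on ‖Δx‖/‖x‖: κ·ε = 20.2500·1/317 = 0.0639
solve Ax = b  →  x = [11.3112 24.3238 12.2791]
2-norm of b is 5.0990; of x, 29.5020
δb = ε·‖b‖·d = [-0.0112 0.0033 0.0111]; solving A·Δx = δb gives ‖Δx‖ = 0.1184
relative error = 0.0040
so the bound overstates the realised error by a factor of ≈ 15.9110 (computed from the unrounded values)

0.0040
0.0639


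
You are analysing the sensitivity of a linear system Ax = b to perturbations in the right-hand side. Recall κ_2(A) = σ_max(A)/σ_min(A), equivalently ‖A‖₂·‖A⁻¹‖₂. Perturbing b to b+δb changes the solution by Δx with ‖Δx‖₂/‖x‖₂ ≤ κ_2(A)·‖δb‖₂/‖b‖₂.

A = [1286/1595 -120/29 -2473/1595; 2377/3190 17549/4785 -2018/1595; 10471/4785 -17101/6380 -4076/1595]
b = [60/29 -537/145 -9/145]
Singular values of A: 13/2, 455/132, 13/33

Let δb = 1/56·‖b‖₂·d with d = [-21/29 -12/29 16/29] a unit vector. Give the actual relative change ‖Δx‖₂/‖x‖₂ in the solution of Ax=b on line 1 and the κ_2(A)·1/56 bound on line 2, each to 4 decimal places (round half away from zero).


0.1952
0.2946

σ_max = 13/2, σ_min = 13/33
condition number: (13/2) ÷ (13/33) = 16.5000
bound on ‖Δx‖/‖x‖: κ·ε = 16.5000·1/56 = 0.2946
solve Ax = b  →  x = [-0.3755 -0.7608 0.5007]
‖b‖₂ = 4.2426 and ‖x‖₂ = 0.9851
Δx = A⁻¹·δb where δb = 1/56·4.2426·d; ‖Δx‖ = 0.1923
relative error = 0.1952
tightness: 0.1952 against a bound of 0.2946 (unrounded ratio ≈ 0.6626)


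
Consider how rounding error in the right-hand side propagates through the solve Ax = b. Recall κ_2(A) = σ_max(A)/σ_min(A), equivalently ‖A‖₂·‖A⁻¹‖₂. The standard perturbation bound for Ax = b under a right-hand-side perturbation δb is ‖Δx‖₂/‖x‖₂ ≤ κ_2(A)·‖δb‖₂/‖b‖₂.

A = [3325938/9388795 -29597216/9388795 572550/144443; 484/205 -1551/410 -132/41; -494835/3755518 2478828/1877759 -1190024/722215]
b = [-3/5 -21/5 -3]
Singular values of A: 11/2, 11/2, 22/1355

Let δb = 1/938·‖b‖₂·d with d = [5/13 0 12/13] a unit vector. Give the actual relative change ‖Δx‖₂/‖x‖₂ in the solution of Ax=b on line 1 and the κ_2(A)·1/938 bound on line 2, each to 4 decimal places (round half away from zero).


from the listed singular values, σ₁ = 11/2, σ_n = 22/1355
κ_2(A) = (11/2) / (22/1355) = 338.7500
perturbation bound = 338.7500·1/938 = 0.3611
solve Ax = b  →  x = [-166.7198 -68.8757 -40.0277]
‖b‖₂ = 5.1962 and ‖x‖₂ = 184.7743
Δx = A⁻¹·δb where δb = 1/938·5.1962·d; ‖Δx‖ = 0.3412
relative error = 0.0018
realised/bound (from unrounded values) ≈ 0.0051

0.0018
0.3611


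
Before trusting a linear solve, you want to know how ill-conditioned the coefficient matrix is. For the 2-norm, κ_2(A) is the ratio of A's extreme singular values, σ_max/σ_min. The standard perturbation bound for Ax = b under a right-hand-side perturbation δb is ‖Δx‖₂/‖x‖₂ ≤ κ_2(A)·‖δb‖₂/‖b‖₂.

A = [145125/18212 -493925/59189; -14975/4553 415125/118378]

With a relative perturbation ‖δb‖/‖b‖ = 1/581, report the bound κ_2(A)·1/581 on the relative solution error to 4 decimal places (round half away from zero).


0.5404

AᵀA = [24649275625/331676944 -6470296875/82919236; -6470296875/82919236 6793943125/82919236]; tr = 61623125/394384, det = 390625/1577536
λ_max, λ_min = (61623125/394384 ± √3797255478515625/155538739456)/2 = 625/4, 625/394384
κ = σ_max/σ_min = (25/2)/(25/628) = 314.0000
bound on ‖Δx‖/‖x‖: κ·ε = 314.0000·1/581 = 0.5404


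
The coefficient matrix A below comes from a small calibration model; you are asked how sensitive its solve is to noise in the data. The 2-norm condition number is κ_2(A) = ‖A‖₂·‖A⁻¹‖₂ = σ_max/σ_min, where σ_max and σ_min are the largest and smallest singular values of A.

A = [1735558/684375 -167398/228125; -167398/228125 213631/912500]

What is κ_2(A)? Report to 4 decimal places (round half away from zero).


AᵀA = [5222976616/749390625 -1015519967/499593750; -1015519967/499593750 790386641/1332250000]; tr = 145089769/19184400, det = 14641/4796100
char-poly roots: 121/16 and 484/1199025
κ_2(A) = √(λ_max/λ_min) = √((121/16) / (484/1199025)) = 136.8750

136.8750


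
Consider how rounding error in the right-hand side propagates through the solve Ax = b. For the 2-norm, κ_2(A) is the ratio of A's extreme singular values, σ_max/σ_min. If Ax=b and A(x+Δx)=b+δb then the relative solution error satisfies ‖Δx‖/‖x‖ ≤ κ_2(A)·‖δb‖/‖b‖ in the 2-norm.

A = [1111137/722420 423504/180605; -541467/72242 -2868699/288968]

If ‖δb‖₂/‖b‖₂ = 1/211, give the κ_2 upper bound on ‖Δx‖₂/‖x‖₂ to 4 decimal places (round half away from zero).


0.3340

AᵀA = [18175655349/310464400 24220660257/310464400; 24220660257/310464400 129217495329/1241857600]; tr = 8076804669/49674304, det = 4228250625/794788864
eigenvalues of AᵀA: λ = (tr ± √(tr²−4·det))/2 = 2601/16, 1625625/49674304
so κ_2 = √((2601/16) / (1625625/49674304)) = 70.4800
worst-case relative error ≤ 70.4800 × 1/211 = 0.3340


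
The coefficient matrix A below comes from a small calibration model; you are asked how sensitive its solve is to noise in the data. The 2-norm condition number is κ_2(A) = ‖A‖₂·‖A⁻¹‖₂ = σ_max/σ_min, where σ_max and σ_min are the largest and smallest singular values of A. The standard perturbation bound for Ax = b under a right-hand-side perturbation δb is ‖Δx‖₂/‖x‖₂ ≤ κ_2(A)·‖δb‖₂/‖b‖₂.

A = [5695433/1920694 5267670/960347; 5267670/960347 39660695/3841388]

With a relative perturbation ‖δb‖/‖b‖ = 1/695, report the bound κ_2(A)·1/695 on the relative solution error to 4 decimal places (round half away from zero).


0.4781

M = AᵀA = [496302235201/12764932324 465264318915/6382466162; 465264318915/6382466162 6979045963825/51059729296]. tr(M)=31018183061/176677264, det(M)=197262025/706709056
eigenvalues of AᵀA: λ = (tr ± √(tr²−4·det))/2 = 2809/16, 70225/44169316
κ_2(A) = √(λ_max/λ_min) = √((2809/16) / (70225/44169316)) = 332.3000
perturbation bound = 332.3000·1/695 = 0.4781


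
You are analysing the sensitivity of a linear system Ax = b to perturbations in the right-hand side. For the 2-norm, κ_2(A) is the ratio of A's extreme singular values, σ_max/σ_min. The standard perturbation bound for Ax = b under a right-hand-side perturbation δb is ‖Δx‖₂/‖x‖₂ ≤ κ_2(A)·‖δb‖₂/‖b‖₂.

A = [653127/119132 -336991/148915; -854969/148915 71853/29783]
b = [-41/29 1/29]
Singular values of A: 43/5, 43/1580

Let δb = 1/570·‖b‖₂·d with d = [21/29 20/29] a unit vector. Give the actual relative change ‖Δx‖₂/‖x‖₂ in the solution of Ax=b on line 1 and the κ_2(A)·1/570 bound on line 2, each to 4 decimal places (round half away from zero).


0.0025
0.5544

σ_max = 43/5, σ_min = 43/1580
condition number: (43/5) ÷ (43/1580) = 316.0000
worst-case relative error ≤ 316.0000 × 1/570 = 0.5544
solve Ax = b  →  x = [-14.2397 -33.8730]
‖b‖ = 1.4142, ‖x‖ = 36.7444
re-solving with b+δb shifts x by Δx of norm 0.0912
realised ‖Δx‖/‖x‖ = 0.0025
realised/bound (from unrounded values) ≈ 0.0045


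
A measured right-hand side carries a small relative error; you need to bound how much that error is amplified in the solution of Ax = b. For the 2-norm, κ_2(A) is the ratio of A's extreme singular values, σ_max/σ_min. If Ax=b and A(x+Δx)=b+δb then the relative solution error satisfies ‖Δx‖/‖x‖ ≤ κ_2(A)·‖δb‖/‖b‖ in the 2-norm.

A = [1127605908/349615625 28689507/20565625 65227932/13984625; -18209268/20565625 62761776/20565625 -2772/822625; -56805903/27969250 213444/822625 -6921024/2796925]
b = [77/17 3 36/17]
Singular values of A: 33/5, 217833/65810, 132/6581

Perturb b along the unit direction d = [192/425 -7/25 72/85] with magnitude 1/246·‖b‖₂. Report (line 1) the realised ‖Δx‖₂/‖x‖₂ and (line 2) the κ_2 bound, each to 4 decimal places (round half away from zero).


largest singular value 33/5, smallest 132/6581
κ_2(A) = (33/5) / (132/6581) = 329.0500
perturbation bound = 329.0500·1/246 = 1.3376
solve Ax = b  →  x = [-114.9449 -32.2668 90.1045]
2-norm of b is 5.8310; of x, 149.5738
re-solving with b+δb shifts x by Δx of norm 1.1817
relative error = 0.0079
tightness: 0.0079 against a bound of 1.3376 (unrounded ratio ≈ 0.0059)

0.0079
1.3376


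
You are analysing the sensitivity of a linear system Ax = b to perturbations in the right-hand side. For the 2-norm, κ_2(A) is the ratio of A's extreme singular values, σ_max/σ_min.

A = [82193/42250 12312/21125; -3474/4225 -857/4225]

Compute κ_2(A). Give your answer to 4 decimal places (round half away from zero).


57.2000

M = AᵀA = [47115721/10562500 3434382/2640625; 3434382/2640625 1005601/2640625]. tr(M)=81821/16900, det(M)=121/16900
solving λ² − 81821/16900·λ + 121/16900 = 0 gives λ = 121/25, 1/676
so κ_2 = √((121/25) / (1/676)) = 57.2000


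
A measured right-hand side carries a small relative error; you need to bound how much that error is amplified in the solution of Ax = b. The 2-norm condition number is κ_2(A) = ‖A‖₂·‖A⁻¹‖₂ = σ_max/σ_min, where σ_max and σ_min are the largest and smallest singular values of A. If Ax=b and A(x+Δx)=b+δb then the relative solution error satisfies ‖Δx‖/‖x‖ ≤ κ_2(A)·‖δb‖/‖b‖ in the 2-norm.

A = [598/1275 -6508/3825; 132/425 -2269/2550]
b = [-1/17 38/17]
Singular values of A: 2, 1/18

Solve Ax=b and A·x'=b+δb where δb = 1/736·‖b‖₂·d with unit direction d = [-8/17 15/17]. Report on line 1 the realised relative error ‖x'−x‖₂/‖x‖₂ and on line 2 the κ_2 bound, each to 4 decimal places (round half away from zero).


0.0015
0.0489

largest singular value 2, smallest 1/18
condition number: 2 ÷ (1/18) = 36.0000
bound on ‖Δx‖/‖x‖: κ·ε = 36.0000·1/736 = 0.0489
solve Ax = b  →  x = [34.7000 9.6000]
‖b‖₂ = 2.2361 and ‖x‖₂ = 36.0035
δb = ε·‖b‖·d = [-0.0014 0.0027]; solving A·Δx = δb gives ‖Δx‖ = 0.0547
relative error = 0.0015
realised/bound (from unrounded values) ≈ 0.0311


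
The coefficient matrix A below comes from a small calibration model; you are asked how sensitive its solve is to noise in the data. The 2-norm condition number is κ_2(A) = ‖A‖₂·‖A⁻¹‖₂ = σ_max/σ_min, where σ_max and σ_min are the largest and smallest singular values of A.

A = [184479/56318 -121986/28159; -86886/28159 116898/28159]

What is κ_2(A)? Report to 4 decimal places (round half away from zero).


AᵀA = [76372425/3771364 -25456275/942841; -25456275/942841 33942600/942841]; tr = 212142825/3771364, det = 50625/942841
eigenvalues of AᵀA: λ = (tr ± √(tr²−4·det))/2 = 225/4, 900/942841
κ_2(A) = √(λ_max/λ_min) = √((225/4) / (900/942841)) = 242.7500

242.7500


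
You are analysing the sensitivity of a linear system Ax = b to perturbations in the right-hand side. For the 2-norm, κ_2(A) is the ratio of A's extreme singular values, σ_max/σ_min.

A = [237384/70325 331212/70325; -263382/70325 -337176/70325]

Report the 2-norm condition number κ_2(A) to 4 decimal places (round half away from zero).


M = AᵀA = [29898036/1176125 39817008/1176125; 39817008/1176125 53124624/1176125]. tr(M)=16604532/235225, det(M)=12446784/5880625
char-poly roots: 1764/25 and 7056/235225
κ_2(A) = √(λ_max/λ_min) = √((1764/25) / (7056/235225)) = 48.5000

48.5000


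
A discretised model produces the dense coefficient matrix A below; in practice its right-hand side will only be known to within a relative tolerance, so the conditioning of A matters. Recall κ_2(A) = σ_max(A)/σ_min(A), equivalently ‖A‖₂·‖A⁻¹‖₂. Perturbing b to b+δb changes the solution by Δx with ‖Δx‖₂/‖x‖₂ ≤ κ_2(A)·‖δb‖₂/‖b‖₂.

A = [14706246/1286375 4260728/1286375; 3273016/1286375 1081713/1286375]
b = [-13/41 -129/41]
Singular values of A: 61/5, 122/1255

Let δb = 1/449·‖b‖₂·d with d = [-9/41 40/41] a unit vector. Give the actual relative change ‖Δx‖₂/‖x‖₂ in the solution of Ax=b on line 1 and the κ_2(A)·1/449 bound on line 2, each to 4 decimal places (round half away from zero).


0.0023
0.2795

from the listed singular values, σ₁ = 61/5, σ_n = 122/1255
κ_2(A) = (61/5) / (122/1255) = 125.5000
worst-case relative error ≤ 125.5000 × 1/449 = 0.2795
solve Ax = b  →  x = [8.5623 -29.6492]
2-norm of b is 3.1623; of x, 30.8608
re-solving with b+δb shifts x by Δx of norm 0.0724
dividing the unrounded norms, ‖Δx‖/‖x‖ = 0.0023
so the bound overstates the realised error by a factor of ≈ 119.0602 (computed from the unrounded values)


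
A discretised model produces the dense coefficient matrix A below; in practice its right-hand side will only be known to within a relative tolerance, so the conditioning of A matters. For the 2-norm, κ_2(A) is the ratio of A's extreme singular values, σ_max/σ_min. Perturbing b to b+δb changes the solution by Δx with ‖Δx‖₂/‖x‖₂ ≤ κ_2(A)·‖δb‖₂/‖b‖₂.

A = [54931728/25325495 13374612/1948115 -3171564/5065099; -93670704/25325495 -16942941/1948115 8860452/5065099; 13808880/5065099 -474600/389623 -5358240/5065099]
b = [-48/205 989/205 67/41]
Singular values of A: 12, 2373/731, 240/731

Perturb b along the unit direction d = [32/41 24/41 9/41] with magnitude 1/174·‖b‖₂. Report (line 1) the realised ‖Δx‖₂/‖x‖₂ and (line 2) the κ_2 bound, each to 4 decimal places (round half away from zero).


0.0098
0.2101

largest singular value 12, smallest 240/731
κ_2(A) = 12 / (240/731) = 36.5500
perturbation bound = 36.5500·1/174 = 0.2101
solve Ax = b  →  x = [3.6586 -0.4262 8.3746]
‖b‖₂ = 5.0990 and ‖x‖₂ = 9.1488
δb = ε·‖b‖·d = [0.0229 0.0172 0.0064]; solving A·Δx = δb gives ‖Δx‖ = 0.0893
realised ‖Δx‖/‖x‖ = 0.0098
realised/bound (from unrounded values) ≈ 0.0464


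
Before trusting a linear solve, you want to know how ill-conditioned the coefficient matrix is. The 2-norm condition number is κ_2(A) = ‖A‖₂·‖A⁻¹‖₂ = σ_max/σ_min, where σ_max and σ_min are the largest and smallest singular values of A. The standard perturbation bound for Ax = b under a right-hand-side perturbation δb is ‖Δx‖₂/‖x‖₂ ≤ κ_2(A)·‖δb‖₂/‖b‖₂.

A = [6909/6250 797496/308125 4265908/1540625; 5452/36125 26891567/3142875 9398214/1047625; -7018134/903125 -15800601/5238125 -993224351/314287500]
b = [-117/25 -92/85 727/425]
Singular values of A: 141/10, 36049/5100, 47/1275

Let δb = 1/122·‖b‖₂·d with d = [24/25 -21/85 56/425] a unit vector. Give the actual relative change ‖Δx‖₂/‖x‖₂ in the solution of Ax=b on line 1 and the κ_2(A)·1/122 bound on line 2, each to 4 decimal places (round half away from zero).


0.0104
3.1352

σ_max = 141/10, σ_min = 47/1275
κ_2(A) = (141/10) / (47/1275) = 382.5000
perturbation bound = 382.5000·1/122 = 3.1352
solve Ax = b  →  x = [-0.1954 78.4631 -74.9541]
2-norm of b is 5.0990; of x, 108.5109
δb = ε·‖b‖·d = [0.0401 -0.0103 0.0055]; solving A·Δx = δb gives ‖Δx‖ = 1.1338
realised ‖Δx‖/‖x‖ = 0.0104
realised/bound (from unrounded values) ≈ 0.0033


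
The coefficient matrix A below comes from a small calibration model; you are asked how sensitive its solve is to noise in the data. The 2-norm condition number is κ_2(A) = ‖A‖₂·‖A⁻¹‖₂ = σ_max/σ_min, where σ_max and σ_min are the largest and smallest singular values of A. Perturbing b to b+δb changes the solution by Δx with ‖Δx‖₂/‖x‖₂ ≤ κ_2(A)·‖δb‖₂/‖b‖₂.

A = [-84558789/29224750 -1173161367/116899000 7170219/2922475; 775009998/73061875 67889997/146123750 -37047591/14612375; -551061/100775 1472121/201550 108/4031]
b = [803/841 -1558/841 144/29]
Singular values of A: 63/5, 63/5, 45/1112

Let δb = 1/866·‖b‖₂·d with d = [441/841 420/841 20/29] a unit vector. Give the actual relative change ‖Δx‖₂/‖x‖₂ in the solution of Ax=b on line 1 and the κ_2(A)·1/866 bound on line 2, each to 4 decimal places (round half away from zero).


0.0021
0.3595

from the listed singular values, σ₁ = 63/5, σ_n = 45/1112
κ_2(A) = (63/5) / (45/1112) = 311.3600
κ_2(A)·‖δb‖/‖b‖ = 0.3595
solve Ax = b  →  x = [16.2935 12.6169 71.2124]
‖b‖ = 5.3852, ‖x‖ = 74.1342
with δb = [0.0033 0.0031 0.0043], A·Δx = δb → ‖Δx‖ = 0.1537
dividing the unrounded norms, ‖Δx‖/‖x‖ = 0.0021
so the bound overstates the realised error by a factor of ≈ 173.4563 (computed from the unrounded values)


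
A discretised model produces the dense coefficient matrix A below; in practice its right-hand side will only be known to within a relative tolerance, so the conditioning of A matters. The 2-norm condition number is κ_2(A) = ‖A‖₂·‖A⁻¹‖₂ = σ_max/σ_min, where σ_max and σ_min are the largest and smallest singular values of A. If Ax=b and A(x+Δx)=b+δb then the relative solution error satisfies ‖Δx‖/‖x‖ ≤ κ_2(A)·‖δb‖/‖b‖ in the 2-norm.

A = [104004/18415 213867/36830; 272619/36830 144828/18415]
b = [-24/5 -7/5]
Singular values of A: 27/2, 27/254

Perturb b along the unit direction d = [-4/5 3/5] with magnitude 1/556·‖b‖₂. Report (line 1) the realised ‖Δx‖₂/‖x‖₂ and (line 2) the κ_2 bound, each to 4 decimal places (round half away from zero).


0.0030
0.2284

largest singular value 27/2, smallest 27/254
κ = σ_max/σ_min = (27/2)/(27/254) = 127.0000
worst-case relative error ≤ 127.0000 × 1/556 = 0.2284
solve Ax = b  →  x = [-20.6411 19.2490]
‖b‖ = 5.0000, ‖x‖ = 28.2238
re-solving with b+δb shifts x by Δx of norm 0.0846
relative error = 0.0030
so the bound overstates the realised error by a factor of ≈ 76.2042 (computed from the unrounded values)


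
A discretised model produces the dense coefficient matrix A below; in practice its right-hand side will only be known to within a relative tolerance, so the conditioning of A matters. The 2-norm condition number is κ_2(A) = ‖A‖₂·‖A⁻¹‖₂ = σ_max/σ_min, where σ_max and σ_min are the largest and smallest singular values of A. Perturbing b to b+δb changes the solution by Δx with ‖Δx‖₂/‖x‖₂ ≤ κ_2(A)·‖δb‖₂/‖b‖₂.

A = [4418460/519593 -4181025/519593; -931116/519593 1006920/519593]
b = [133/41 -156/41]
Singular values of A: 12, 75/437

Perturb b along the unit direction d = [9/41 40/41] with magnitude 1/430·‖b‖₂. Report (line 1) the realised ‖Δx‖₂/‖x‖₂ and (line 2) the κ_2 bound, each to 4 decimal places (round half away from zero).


0.0039
0.1626

largest singular value 12, smallest 75/437
condition number: 12 ÷ (75/437) = 69.9200
perturbation bound = 69.9200·1/430 = 0.1626
solve Ax = b  →  x = [-11.8138 -12.8878]
2-norm of b is 5.0000; of x, 17.4832
re-solving with b+δb shifts x by Δx of norm 0.0678
dividing the unrounded norms, ‖Δx‖/‖x‖ = 0.0039
tightness: 0.0039 against a bound of 0.1626 (unrounded ratio ≈ 0.0238)


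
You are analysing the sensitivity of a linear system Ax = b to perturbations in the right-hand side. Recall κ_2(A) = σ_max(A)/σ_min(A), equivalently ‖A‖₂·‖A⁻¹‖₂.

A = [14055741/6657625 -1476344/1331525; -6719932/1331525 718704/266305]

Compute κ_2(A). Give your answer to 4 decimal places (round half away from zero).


376.5625

AᵀA = [7849118385649/262272015625 -837231710616/52454403125; -837231710616/52454403125 89307559744/10490880625]; tr = 34885146641/907515625, det = 236421376/22687890625
λ_max, λ_min = (34885146641/907515625 ± √1216939127189224942881/823584609619140625)/2 = 961/25, 246016/907515625
so κ_2 = √((961/25) / (246016/907515625)) = 376.5625


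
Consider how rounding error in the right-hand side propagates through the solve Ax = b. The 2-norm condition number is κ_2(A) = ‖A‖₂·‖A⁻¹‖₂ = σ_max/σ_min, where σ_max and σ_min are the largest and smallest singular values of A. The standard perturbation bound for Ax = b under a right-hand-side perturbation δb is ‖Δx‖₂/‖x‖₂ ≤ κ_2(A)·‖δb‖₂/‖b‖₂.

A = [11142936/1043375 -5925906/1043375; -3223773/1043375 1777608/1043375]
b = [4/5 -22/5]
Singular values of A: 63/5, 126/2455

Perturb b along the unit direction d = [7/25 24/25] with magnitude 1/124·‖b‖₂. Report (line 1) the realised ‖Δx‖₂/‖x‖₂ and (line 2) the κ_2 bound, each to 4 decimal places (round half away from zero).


from the listed singular values, σ₁ = 63/5, σ_n = 126/2455
condition number: (63/5) ÷ (126/2455) = 245.5000
perturbation bound = 245.5000·1/124 = 1.9798
solve Ax = b  →  x = [-36.5359 -68.8422]
‖b‖ = 4.4721, ‖x‖ = 77.9367
re-solving with b+δb shifts x by Δx of norm 0.7027
relative error = 0.0090
so the bound overstates the realised error by a factor of ≈ 219.5823 (computed from the unrounded values)

0.0090
1.9798


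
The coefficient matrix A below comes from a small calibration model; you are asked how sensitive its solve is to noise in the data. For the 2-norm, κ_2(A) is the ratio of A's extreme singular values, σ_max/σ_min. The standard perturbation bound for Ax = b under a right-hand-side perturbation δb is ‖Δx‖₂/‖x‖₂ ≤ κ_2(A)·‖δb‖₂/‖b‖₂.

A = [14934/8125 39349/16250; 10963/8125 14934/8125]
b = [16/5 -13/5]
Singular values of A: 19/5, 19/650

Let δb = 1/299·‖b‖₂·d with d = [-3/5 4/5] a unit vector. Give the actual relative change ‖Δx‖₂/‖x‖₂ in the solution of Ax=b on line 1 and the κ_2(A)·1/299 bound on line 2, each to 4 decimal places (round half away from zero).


0.0034
0.4348

largest singular value 19/5, smallest 19/650
κ_2(A) = (19/5) / (19/650) = 130.0000
perturbation bound = 130.0000·1/299 = 0.4348
solve Ax = b  →  x = [109.6316 -81.8947]
‖b‖ = 4.1231, ‖x‖ = 136.8424
with δb = [-0.0083 0.0110], A·Δx = δb → ‖Δx‖ = 0.4718
relative error = 0.0034
so the bound overstates the realised error by a factor of ≈ 126.1188 (computed from the unrounded values)


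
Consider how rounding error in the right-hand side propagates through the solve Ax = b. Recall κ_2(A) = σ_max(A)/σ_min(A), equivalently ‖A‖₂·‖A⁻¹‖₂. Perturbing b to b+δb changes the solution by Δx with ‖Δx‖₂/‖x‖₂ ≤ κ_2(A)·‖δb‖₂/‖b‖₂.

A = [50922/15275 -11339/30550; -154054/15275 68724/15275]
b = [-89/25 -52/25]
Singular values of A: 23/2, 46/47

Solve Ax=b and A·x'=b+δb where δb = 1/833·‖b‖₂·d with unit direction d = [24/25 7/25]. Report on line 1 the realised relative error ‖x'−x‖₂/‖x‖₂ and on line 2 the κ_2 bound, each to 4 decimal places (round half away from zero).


0.0012
0.0141

largest singular value 23/2, smallest 46/47
condition number: (23/2) ÷ (46/47) = 11.7500
bound on ‖Δx‖/‖x‖: κ·ε = 11.7500·1/833 = 0.0141
solve Ax = b  →  x = [-1.4916 -3.8060]
‖b‖ = 4.1231, ‖x‖ = 4.0879
with δb = [0.0048 0.0014], A·Δx = δb → ‖Δx‖ = 0.0051
dividing the unrounded norms, ‖Δx‖/‖x‖ = 0.0012
realised/bound (from unrounded values) ≈ 0.0877


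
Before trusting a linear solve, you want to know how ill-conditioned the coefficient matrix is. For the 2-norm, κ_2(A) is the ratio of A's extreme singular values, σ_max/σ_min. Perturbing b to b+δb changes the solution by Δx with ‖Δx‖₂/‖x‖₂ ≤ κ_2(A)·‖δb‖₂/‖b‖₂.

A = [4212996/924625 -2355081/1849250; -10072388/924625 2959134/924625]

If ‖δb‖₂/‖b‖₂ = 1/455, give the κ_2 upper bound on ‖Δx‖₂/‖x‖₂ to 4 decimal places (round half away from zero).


0.4690

M = AᵀA = [141067852448/1011753125 -41143809714/1011753125; -41143809714/1011753125 48014559333/4047012500]. tr(M)=4898287753/32376100, det(M)=101727396/202350625
eigenvalues of AᵀA: λ = (tr ± √(tr²−4·det))/2 = 15129/100, 26896/8094025
κ = σ_max/σ_min = (123/10)/(164/2845) = 213.3750
κ_2(A)·‖δb‖/‖b‖ = 0.4690


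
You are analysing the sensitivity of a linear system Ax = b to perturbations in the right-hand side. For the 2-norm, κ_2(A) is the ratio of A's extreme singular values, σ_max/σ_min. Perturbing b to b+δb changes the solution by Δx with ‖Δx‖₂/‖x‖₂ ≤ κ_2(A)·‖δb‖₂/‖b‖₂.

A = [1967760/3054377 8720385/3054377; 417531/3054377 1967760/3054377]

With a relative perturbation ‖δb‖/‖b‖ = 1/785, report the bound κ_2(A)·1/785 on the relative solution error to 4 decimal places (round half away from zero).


0.4629

form AᵀA = [2407145481/5549803009 10696743360/5549803009; 10696743360/5549803009 47541459825/5549803009] with trace 29713626/3301489 and determinant 2025/3301489
char-poly roots: 9 and 225/3301489
κ_2(A) = √(λ_max/λ_min) = √(9 / (225/3301489)) = 363.4000
perturbation bound = 363.4000·1/785 = 0.4629


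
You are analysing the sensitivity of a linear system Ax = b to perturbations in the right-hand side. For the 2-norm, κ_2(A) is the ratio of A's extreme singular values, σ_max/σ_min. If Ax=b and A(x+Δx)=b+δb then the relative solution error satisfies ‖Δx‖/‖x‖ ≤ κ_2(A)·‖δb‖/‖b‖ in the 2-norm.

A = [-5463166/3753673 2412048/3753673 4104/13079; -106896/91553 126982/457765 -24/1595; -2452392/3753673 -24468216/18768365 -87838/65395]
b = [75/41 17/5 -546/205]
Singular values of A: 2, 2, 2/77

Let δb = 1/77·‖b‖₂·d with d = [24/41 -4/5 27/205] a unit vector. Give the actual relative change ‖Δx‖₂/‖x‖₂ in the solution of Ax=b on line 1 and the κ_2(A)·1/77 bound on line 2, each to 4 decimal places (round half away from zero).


from the listed singular values, σ₁ = 2, σ_n = 2/77
κ_2(A) = 2 / (2/77) = 77.0000
bound on ‖Δx‖/‖x‖: κ·ε = 77.0000·1/77 = 1.0000
solve Ax = b  →  x = [10.4319 53.1972 -54.7241]
‖b‖₂ = 4.6904 and ‖x‖₂ = 77.0292
with δb = [0.0357 -0.0487 0.0080], A·Δx = δb → ‖Δx‖ = 2.3452
realised ‖Δx‖/‖x‖ = 0.0304
so the bound overstates the realised error by a factor of ≈ 32.8454 (computed from the unrounded values)

0.0304
1.0000


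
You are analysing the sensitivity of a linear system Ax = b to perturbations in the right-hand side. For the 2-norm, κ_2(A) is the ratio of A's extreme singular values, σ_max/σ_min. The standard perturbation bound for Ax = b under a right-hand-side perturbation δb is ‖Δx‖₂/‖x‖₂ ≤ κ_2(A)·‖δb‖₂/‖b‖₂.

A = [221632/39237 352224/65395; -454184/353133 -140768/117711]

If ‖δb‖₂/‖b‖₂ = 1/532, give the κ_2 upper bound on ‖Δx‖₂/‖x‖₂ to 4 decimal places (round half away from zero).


form AᵀA = [2489627200/74183769 3951734528/123639615; 3951734528/123639615 6272690176/206066025] with trace 141135424/2205225 and determinant 65536/2205225
eigenvalues of AᵀA: λ = (tr ± √(tr²−4·det))/2 = 64, 1024/2205225
σ_max=√64=8, σ_min=√(1024/2205225)=(32/1485) → κ = 371.2500
perturbation bound = 371.2500·1/532 = 0.6978

0.6978


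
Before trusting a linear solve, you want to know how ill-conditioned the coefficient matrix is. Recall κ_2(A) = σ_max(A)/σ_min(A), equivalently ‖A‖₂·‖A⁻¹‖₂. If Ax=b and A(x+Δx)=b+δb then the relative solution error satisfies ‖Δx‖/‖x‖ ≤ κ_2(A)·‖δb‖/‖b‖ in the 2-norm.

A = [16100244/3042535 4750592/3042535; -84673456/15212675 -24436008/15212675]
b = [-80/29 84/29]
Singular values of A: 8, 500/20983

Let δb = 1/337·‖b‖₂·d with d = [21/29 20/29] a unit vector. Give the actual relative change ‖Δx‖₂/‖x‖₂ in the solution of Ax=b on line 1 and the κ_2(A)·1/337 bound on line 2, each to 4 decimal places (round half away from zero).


0.9962
0.9962

largest singular value 8, smallest 500/20983
κ_2(A) = 8 / (500/20983) = 335.7280
perturbation bound = 335.7280·1/337 = 0.9962
solve Ax = b  →  x = [-0.4800 -0.1400]
‖b‖₂ = 4.0000 and ‖x‖₂ = 0.5000
Δx = A⁻¹·δb where δb = 1/337·4.0000·d; ‖Δx‖ = 0.4981
realised ‖Δx‖/‖x‖ = 0.9962
tightness: 0.9962 against a bound of 0.9962; the bound is attained (ratio 1)


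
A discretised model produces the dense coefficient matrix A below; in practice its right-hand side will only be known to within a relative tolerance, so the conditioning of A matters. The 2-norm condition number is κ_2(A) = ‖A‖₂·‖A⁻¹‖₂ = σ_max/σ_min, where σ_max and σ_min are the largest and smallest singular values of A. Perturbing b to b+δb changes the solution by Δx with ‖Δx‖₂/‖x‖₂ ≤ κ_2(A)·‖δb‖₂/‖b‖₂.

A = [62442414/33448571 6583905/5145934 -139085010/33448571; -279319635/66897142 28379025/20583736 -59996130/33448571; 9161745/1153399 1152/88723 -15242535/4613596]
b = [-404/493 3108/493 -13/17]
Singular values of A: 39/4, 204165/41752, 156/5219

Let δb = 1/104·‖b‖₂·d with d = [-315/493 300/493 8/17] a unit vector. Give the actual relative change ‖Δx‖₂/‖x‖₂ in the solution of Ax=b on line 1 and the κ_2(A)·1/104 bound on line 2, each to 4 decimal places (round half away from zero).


0.0154
3.1364

from the listed singular values, σ₁ = 39/4, σ_n = 156/5219
κ_2(A) = (39/4) / (156/5219) = 326.1875
worst-case relative error ≤ 326.1875 × 1/104 = 3.1364
solve Ax = b  →  x = [19.2215 123.8412 46.9316]
‖b‖₂ = 6.4031 and ‖x‖₂ = 133.8234
re-solving with b+δb shifts x by Δx of norm 2.0598
dividing the unrounded norms, ‖Δx‖/‖x‖ = 0.0154
so the bound overstates the realised error by a factor of ≈ 203.7721 (computed from the unrounded values)


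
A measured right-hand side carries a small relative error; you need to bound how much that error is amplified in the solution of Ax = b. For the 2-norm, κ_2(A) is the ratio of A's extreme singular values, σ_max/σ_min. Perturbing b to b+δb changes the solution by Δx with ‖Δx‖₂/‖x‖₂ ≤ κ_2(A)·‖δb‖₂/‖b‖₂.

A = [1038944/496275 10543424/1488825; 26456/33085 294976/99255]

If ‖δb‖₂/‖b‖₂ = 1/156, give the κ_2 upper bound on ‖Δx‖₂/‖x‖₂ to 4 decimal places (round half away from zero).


0.7341

M = AᵀA = [7318855744/1457330625 75206516224/4371991875; 75206516224/4371991875 773616738304/13115975625]. tr(M)=1343178304/20985561, det(M)=6553600/20985561
solving λ² − 1343178304/20985561·λ + 6553600/20985561 = 0 gives λ = 64, 102400/20985561
κ_2(A) = √(λ_max/λ_min) = √(64 / (102400/20985561)) = 114.5250
bound on ‖Δx‖/‖x‖: κ·ε = 114.5250·1/156 = 0.7341
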